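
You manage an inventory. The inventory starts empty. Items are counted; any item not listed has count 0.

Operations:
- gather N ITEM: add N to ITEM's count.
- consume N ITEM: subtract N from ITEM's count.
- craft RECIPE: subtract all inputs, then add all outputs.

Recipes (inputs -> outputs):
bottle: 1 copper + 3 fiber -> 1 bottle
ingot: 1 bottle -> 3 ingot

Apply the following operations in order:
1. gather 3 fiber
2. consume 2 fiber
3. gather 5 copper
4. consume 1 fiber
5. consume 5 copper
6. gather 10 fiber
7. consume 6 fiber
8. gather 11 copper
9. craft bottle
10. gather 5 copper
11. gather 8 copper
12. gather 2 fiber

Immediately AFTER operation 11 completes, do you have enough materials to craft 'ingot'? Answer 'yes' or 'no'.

After 1 (gather 3 fiber): fiber=3
After 2 (consume 2 fiber): fiber=1
After 3 (gather 5 copper): copper=5 fiber=1
After 4 (consume 1 fiber): copper=5
After 5 (consume 5 copper): (empty)
After 6 (gather 10 fiber): fiber=10
After 7 (consume 6 fiber): fiber=4
After 8 (gather 11 copper): copper=11 fiber=4
After 9 (craft bottle): bottle=1 copper=10 fiber=1
After 10 (gather 5 copper): bottle=1 copper=15 fiber=1
After 11 (gather 8 copper): bottle=1 copper=23 fiber=1

Answer: yes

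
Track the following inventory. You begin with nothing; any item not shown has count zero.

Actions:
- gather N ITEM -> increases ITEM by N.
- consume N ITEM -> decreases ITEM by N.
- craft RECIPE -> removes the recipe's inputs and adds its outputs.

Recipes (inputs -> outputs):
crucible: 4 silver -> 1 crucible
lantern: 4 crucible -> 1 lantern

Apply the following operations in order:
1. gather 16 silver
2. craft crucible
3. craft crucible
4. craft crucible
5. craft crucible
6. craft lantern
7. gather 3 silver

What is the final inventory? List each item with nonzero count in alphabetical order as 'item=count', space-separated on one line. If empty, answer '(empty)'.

Answer: lantern=1 silver=3

Derivation:
After 1 (gather 16 silver): silver=16
After 2 (craft crucible): crucible=1 silver=12
After 3 (craft crucible): crucible=2 silver=8
After 4 (craft crucible): crucible=3 silver=4
After 5 (craft crucible): crucible=4
After 6 (craft lantern): lantern=1
After 7 (gather 3 silver): lantern=1 silver=3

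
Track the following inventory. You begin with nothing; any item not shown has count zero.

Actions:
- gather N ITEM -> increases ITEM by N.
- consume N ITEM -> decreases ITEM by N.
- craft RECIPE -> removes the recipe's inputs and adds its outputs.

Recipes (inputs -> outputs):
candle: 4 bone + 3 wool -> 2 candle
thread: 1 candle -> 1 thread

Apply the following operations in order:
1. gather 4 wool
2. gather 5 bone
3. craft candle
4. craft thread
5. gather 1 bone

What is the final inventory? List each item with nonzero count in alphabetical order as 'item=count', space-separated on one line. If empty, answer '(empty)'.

Answer: bone=2 candle=1 thread=1 wool=1

Derivation:
After 1 (gather 4 wool): wool=4
After 2 (gather 5 bone): bone=5 wool=4
After 3 (craft candle): bone=1 candle=2 wool=1
After 4 (craft thread): bone=1 candle=1 thread=1 wool=1
After 5 (gather 1 bone): bone=2 candle=1 thread=1 wool=1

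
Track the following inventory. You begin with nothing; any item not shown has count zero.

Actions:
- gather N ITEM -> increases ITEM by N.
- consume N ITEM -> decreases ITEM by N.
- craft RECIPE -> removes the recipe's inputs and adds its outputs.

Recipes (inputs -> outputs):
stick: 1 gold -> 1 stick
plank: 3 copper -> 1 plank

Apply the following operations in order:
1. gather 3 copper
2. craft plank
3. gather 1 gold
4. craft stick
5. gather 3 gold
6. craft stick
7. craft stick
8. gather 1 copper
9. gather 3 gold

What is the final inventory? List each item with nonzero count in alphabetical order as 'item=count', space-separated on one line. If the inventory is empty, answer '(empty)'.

After 1 (gather 3 copper): copper=3
After 2 (craft plank): plank=1
After 3 (gather 1 gold): gold=1 plank=1
After 4 (craft stick): plank=1 stick=1
After 5 (gather 3 gold): gold=3 plank=1 stick=1
After 6 (craft stick): gold=2 plank=1 stick=2
After 7 (craft stick): gold=1 plank=1 stick=3
After 8 (gather 1 copper): copper=1 gold=1 plank=1 stick=3
After 9 (gather 3 gold): copper=1 gold=4 plank=1 stick=3

Answer: copper=1 gold=4 plank=1 stick=3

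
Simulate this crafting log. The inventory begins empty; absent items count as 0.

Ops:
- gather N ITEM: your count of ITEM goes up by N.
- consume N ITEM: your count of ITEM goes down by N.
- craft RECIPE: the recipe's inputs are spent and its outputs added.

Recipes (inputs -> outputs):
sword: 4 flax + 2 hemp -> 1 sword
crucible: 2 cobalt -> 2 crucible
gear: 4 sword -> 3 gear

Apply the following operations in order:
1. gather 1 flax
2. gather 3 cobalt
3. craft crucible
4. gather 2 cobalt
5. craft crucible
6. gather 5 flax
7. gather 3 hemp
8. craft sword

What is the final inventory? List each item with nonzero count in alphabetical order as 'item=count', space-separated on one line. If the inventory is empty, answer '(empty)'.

Answer: cobalt=1 crucible=4 flax=2 hemp=1 sword=1

Derivation:
After 1 (gather 1 flax): flax=1
After 2 (gather 3 cobalt): cobalt=3 flax=1
After 3 (craft crucible): cobalt=1 crucible=2 flax=1
After 4 (gather 2 cobalt): cobalt=3 crucible=2 flax=1
After 5 (craft crucible): cobalt=1 crucible=4 flax=1
After 6 (gather 5 flax): cobalt=1 crucible=4 flax=6
After 7 (gather 3 hemp): cobalt=1 crucible=4 flax=6 hemp=3
After 8 (craft sword): cobalt=1 crucible=4 flax=2 hemp=1 sword=1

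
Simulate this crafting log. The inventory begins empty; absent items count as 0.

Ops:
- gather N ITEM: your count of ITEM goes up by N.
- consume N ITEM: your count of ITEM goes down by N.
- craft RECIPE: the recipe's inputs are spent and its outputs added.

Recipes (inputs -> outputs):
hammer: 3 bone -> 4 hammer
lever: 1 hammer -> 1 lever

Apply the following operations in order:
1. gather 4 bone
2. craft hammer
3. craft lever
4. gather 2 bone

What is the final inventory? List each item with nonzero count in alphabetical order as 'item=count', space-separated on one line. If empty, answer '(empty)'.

After 1 (gather 4 bone): bone=4
After 2 (craft hammer): bone=1 hammer=4
After 3 (craft lever): bone=1 hammer=3 lever=1
After 4 (gather 2 bone): bone=3 hammer=3 lever=1

Answer: bone=3 hammer=3 lever=1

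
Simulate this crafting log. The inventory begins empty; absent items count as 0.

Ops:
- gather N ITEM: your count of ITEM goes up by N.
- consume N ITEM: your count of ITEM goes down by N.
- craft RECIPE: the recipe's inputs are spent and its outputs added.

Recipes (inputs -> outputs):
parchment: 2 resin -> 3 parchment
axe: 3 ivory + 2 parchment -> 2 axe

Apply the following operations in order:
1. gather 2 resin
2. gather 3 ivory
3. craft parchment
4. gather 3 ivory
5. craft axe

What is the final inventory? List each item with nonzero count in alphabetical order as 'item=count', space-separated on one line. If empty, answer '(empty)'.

After 1 (gather 2 resin): resin=2
After 2 (gather 3 ivory): ivory=3 resin=2
After 3 (craft parchment): ivory=3 parchment=3
After 4 (gather 3 ivory): ivory=6 parchment=3
After 5 (craft axe): axe=2 ivory=3 parchment=1

Answer: axe=2 ivory=3 parchment=1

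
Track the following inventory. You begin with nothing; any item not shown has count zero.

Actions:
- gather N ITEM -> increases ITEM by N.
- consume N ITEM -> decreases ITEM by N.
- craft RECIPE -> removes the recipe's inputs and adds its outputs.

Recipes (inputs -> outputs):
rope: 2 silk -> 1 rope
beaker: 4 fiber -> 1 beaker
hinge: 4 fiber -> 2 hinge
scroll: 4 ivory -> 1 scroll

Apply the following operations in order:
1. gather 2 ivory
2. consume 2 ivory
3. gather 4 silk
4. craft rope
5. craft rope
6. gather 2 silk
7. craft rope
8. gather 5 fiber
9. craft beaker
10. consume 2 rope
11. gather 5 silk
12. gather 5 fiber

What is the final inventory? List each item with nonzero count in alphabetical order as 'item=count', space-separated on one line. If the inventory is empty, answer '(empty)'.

Answer: beaker=1 fiber=6 rope=1 silk=5

Derivation:
After 1 (gather 2 ivory): ivory=2
After 2 (consume 2 ivory): (empty)
After 3 (gather 4 silk): silk=4
After 4 (craft rope): rope=1 silk=2
After 5 (craft rope): rope=2
After 6 (gather 2 silk): rope=2 silk=2
After 7 (craft rope): rope=3
After 8 (gather 5 fiber): fiber=5 rope=3
After 9 (craft beaker): beaker=1 fiber=1 rope=3
After 10 (consume 2 rope): beaker=1 fiber=1 rope=1
After 11 (gather 5 silk): beaker=1 fiber=1 rope=1 silk=5
After 12 (gather 5 fiber): beaker=1 fiber=6 rope=1 silk=5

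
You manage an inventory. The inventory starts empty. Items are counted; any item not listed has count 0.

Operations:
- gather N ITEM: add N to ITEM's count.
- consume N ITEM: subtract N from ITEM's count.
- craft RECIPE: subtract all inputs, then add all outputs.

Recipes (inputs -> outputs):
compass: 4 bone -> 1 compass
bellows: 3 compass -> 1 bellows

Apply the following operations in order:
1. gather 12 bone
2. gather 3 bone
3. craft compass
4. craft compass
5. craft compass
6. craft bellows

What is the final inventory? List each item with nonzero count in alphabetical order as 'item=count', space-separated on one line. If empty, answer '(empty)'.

Answer: bellows=1 bone=3

Derivation:
After 1 (gather 12 bone): bone=12
After 2 (gather 3 bone): bone=15
After 3 (craft compass): bone=11 compass=1
After 4 (craft compass): bone=7 compass=2
After 5 (craft compass): bone=3 compass=3
After 6 (craft bellows): bellows=1 bone=3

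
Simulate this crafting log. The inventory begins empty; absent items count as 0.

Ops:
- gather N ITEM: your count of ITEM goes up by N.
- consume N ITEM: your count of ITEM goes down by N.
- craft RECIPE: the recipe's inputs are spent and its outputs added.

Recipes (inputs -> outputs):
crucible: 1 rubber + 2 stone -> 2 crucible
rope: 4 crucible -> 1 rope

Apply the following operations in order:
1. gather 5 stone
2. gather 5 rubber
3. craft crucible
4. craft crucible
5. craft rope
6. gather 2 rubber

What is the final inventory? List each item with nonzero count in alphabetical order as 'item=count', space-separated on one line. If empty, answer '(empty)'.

After 1 (gather 5 stone): stone=5
After 2 (gather 5 rubber): rubber=5 stone=5
After 3 (craft crucible): crucible=2 rubber=4 stone=3
After 4 (craft crucible): crucible=4 rubber=3 stone=1
After 5 (craft rope): rope=1 rubber=3 stone=1
After 6 (gather 2 rubber): rope=1 rubber=5 stone=1

Answer: rope=1 rubber=5 stone=1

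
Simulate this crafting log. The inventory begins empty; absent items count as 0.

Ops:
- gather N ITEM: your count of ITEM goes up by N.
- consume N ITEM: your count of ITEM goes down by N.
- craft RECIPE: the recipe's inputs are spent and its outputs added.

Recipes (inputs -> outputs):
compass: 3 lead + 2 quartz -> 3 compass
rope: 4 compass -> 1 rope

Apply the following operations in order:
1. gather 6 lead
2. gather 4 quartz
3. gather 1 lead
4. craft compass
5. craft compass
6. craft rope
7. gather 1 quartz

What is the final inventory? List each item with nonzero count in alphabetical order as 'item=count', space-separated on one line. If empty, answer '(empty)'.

Answer: compass=2 lead=1 quartz=1 rope=1

Derivation:
After 1 (gather 6 lead): lead=6
After 2 (gather 4 quartz): lead=6 quartz=4
After 3 (gather 1 lead): lead=7 quartz=4
After 4 (craft compass): compass=3 lead=4 quartz=2
After 5 (craft compass): compass=6 lead=1
After 6 (craft rope): compass=2 lead=1 rope=1
After 7 (gather 1 quartz): compass=2 lead=1 quartz=1 rope=1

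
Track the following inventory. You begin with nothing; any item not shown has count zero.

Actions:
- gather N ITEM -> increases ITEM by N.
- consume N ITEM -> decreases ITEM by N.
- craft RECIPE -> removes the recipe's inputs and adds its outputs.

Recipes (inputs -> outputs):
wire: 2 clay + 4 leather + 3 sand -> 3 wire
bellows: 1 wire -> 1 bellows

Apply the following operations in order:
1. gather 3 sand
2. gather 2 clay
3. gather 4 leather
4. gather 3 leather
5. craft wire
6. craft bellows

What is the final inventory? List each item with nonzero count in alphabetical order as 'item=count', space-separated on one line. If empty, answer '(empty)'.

Answer: bellows=1 leather=3 wire=2

Derivation:
After 1 (gather 3 sand): sand=3
After 2 (gather 2 clay): clay=2 sand=3
After 3 (gather 4 leather): clay=2 leather=4 sand=3
After 4 (gather 3 leather): clay=2 leather=7 sand=3
After 5 (craft wire): leather=3 wire=3
After 6 (craft bellows): bellows=1 leather=3 wire=2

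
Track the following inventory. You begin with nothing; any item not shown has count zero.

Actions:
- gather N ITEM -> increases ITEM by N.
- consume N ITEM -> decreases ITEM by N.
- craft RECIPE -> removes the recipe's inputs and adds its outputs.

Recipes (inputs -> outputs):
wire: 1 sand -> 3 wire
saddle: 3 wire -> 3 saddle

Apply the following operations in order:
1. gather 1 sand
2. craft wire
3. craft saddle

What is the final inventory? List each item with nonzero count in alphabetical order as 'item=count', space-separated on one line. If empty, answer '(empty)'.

Answer: saddle=3

Derivation:
After 1 (gather 1 sand): sand=1
After 2 (craft wire): wire=3
After 3 (craft saddle): saddle=3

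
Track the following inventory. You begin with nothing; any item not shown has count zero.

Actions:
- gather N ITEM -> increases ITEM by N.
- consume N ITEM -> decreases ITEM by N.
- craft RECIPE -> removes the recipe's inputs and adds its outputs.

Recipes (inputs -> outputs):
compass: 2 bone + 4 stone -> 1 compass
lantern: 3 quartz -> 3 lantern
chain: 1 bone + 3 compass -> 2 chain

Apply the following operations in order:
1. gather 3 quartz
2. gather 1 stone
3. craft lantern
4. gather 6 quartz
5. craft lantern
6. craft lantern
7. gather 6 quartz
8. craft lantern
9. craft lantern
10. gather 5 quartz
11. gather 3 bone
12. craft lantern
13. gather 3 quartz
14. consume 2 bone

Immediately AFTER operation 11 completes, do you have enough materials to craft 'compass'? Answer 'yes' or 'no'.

Answer: no

Derivation:
After 1 (gather 3 quartz): quartz=3
After 2 (gather 1 stone): quartz=3 stone=1
After 3 (craft lantern): lantern=3 stone=1
After 4 (gather 6 quartz): lantern=3 quartz=6 stone=1
After 5 (craft lantern): lantern=6 quartz=3 stone=1
After 6 (craft lantern): lantern=9 stone=1
After 7 (gather 6 quartz): lantern=9 quartz=6 stone=1
After 8 (craft lantern): lantern=12 quartz=3 stone=1
After 9 (craft lantern): lantern=15 stone=1
After 10 (gather 5 quartz): lantern=15 quartz=5 stone=1
After 11 (gather 3 bone): bone=3 lantern=15 quartz=5 stone=1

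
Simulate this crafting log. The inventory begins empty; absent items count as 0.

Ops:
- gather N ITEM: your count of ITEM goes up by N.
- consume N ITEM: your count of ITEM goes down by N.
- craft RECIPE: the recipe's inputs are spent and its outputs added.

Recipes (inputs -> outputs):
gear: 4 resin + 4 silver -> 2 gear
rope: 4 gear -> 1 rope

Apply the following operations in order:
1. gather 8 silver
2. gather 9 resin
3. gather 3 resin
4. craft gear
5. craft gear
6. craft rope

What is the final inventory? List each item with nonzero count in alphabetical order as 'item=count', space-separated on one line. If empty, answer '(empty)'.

After 1 (gather 8 silver): silver=8
After 2 (gather 9 resin): resin=9 silver=8
After 3 (gather 3 resin): resin=12 silver=8
After 4 (craft gear): gear=2 resin=8 silver=4
After 5 (craft gear): gear=4 resin=4
After 6 (craft rope): resin=4 rope=1

Answer: resin=4 rope=1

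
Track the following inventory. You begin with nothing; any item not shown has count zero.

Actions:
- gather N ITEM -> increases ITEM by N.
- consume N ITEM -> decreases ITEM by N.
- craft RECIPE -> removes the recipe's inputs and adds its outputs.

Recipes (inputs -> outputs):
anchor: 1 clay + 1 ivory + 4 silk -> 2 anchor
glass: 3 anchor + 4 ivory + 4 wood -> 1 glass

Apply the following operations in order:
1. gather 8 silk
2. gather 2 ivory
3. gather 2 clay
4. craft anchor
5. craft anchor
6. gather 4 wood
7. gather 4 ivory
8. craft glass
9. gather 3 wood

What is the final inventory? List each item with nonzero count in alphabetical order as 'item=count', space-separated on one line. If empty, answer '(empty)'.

After 1 (gather 8 silk): silk=8
After 2 (gather 2 ivory): ivory=2 silk=8
After 3 (gather 2 clay): clay=2 ivory=2 silk=8
After 4 (craft anchor): anchor=2 clay=1 ivory=1 silk=4
After 5 (craft anchor): anchor=4
After 6 (gather 4 wood): anchor=4 wood=4
After 7 (gather 4 ivory): anchor=4 ivory=4 wood=4
After 8 (craft glass): anchor=1 glass=1
After 9 (gather 3 wood): anchor=1 glass=1 wood=3

Answer: anchor=1 glass=1 wood=3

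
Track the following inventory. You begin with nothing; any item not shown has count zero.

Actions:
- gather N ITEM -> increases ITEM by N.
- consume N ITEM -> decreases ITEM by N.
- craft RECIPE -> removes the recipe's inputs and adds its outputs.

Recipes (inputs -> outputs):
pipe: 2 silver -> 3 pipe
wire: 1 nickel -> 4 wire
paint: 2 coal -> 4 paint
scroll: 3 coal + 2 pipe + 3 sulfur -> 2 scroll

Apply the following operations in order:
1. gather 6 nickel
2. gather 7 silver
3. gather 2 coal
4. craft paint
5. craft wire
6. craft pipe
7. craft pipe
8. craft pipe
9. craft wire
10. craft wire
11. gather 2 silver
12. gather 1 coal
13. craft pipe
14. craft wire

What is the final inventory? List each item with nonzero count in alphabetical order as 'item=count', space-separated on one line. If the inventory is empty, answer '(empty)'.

Answer: coal=1 nickel=2 paint=4 pipe=12 silver=1 wire=16

Derivation:
After 1 (gather 6 nickel): nickel=6
After 2 (gather 7 silver): nickel=6 silver=7
After 3 (gather 2 coal): coal=2 nickel=6 silver=7
After 4 (craft paint): nickel=6 paint=4 silver=7
After 5 (craft wire): nickel=5 paint=4 silver=7 wire=4
After 6 (craft pipe): nickel=5 paint=4 pipe=3 silver=5 wire=4
After 7 (craft pipe): nickel=5 paint=4 pipe=6 silver=3 wire=4
After 8 (craft pipe): nickel=5 paint=4 pipe=9 silver=1 wire=4
After 9 (craft wire): nickel=4 paint=4 pipe=9 silver=1 wire=8
After 10 (craft wire): nickel=3 paint=4 pipe=9 silver=1 wire=12
After 11 (gather 2 silver): nickel=3 paint=4 pipe=9 silver=3 wire=12
After 12 (gather 1 coal): coal=1 nickel=3 paint=4 pipe=9 silver=3 wire=12
After 13 (craft pipe): coal=1 nickel=3 paint=4 pipe=12 silver=1 wire=12
After 14 (craft wire): coal=1 nickel=2 paint=4 pipe=12 silver=1 wire=16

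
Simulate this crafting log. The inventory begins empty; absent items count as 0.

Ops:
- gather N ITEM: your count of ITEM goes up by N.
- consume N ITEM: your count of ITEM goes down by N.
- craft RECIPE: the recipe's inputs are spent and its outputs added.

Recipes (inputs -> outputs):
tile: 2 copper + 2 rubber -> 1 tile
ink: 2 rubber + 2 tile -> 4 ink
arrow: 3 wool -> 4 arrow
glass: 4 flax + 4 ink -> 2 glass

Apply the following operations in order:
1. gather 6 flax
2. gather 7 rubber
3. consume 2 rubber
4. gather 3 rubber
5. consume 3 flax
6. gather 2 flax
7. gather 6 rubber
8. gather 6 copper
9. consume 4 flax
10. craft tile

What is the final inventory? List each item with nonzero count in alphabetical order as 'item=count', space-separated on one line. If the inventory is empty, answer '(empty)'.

After 1 (gather 6 flax): flax=6
After 2 (gather 7 rubber): flax=6 rubber=7
After 3 (consume 2 rubber): flax=6 rubber=5
After 4 (gather 3 rubber): flax=6 rubber=8
After 5 (consume 3 flax): flax=3 rubber=8
After 6 (gather 2 flax): flax=5 rubber=8
After 7 (gather 6 rubber): flax=5 rubber=14
After 8 (gather 6 copper): copper=6 flax=5 rubber=14
After 9 (consume 4 flax): copper=6 flax=1 rubber=14
After 10 (craft tile): copper=4 flax=1 rubber=12 tile=1

Answer: copper=4 flax=1 rubber=12 tile=1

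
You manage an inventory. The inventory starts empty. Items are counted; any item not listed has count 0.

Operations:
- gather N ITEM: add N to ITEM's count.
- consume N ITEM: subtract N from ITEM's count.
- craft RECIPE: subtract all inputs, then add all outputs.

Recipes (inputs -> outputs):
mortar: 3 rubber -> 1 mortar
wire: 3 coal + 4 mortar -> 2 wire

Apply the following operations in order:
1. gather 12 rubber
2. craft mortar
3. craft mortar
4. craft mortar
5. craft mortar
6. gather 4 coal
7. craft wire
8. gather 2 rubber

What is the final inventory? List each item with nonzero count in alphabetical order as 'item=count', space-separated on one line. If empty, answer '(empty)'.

Answer: coal=1 rubber=2 wire=2

Derivation:
After 1 (gather 12 rubber): rubber=12
After 2 (craft mortar): mortar=1 rubber=9
After 3 (craft mortar): mortar=2 rubber=6
After 4 (craft mortar): mortar=3 rubber=3
After 5 (craft mortar): mortar=4
After 6 (gather 4 coal): coal=4 mortar=4
After 7 (craft wire): coal=1 wire=2
After 8 (gather 2 rubber): coal=1 rubber=2 wire=2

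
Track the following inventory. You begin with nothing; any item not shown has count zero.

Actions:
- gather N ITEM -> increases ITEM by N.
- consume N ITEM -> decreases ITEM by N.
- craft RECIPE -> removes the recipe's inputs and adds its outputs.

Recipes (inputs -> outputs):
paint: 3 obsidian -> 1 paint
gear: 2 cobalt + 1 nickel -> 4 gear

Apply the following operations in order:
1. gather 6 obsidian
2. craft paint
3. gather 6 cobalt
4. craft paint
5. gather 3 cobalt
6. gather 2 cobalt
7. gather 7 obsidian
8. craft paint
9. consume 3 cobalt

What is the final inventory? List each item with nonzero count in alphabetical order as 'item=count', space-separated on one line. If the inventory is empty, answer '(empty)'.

After 1 (gather 6 obsidian): obsidian=6
After 2 (craft paint): obsidian=3 paint=1
After 3 (gather 6 cobalt): cobalt=6 obsidian=3 paint=1
After 4 (craft paint): cobalt=6 paint=2
After 5 (gather 3 cobalt): cobalt=9 paint=2
After 6 (gather 2 cobalt): cobalt=11 paint=2
After 7 (gather 7 obsidian): cobalt=11 obsidian=7 paint=2
After 8 (craft paint): cobalt=11 obsidian=4 paint=3
After 9 (consume 3 cobalt): cobalt=8 obsidian=4 paint=3

Answer: cobalt=8 obsidian=4 paint=3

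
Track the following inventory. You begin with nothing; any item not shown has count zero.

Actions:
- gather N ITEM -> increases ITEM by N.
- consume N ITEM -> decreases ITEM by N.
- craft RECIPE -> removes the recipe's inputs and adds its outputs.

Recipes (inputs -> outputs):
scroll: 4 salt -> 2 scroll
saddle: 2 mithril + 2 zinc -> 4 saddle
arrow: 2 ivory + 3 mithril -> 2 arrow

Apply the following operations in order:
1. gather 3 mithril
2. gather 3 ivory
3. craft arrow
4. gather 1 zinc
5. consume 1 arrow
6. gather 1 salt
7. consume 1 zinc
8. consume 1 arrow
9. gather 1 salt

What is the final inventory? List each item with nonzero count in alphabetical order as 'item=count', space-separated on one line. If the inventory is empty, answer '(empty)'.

After 1 (gather 3 mithril): mithril=3
After 2 (gather 3 ivory): ivory=3 mithril=3
After 3 (craft arrow): arrow=2 ivory=1
After 4 (gather 1 zinc): arrow=2 ivory=1 zinc=1
After 5 (consume 1 arrow): arrow=1 ivory=1 zinc=1
After 6 (gather 1 salt): arrow=1 ivory=1 salt=1 zinc=1
After 7 (consume 1 zinc): arrow=1 ivory=1 salt=1
After 8 (consume 1 arrow): ivory=1 salt=1
After 9 (gather 1 salt): ivory=1 salt=2

Answer: ivory=1 salt=2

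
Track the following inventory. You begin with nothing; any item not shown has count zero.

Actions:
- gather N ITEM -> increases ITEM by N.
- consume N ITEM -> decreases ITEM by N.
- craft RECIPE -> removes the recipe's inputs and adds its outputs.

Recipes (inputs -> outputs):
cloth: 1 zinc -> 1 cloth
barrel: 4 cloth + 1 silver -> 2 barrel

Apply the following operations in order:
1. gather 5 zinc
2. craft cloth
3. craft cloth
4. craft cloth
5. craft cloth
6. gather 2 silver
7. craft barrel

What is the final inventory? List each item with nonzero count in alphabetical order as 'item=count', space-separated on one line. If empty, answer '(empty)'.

Answer: barrel=2 silver=1 zinc=1

Derivation:
After 1 (gather 5 zinc): zinc=5
After 2 (craft cloth): cloth=1 zinc=4
After 3 (craft cloth): cloth=2 zinc=3
After 4 (craft cloth): cloth=3 zinc=2
After 5 (craft cloth): cloth=4 zinc=1
After 6 (gather 2 silver): cloth=4 silver=2 zinc=1
After 7 (craft barrel): barrel=2 silver=1 zinc=1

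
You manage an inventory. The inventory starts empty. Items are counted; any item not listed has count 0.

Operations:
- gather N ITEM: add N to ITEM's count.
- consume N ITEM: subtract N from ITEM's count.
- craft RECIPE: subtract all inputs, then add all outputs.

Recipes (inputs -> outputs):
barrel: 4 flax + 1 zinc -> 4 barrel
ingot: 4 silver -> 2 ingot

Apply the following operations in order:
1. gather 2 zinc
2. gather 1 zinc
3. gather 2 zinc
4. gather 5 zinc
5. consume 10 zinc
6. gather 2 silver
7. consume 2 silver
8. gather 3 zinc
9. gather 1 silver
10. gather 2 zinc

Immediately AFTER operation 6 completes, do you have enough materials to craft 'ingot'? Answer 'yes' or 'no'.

After 1 (gather 2 zinc): zinc=2
After 2 (gather 1 zinc): zinc=3
After 3 (gather 2 zinc): zinc=5
After 4 (gather 5 zinc): zinc=10
After 5 (consume 10 zinc): (empty)
After 6 (gather 2 silver): silver=2

Answer: no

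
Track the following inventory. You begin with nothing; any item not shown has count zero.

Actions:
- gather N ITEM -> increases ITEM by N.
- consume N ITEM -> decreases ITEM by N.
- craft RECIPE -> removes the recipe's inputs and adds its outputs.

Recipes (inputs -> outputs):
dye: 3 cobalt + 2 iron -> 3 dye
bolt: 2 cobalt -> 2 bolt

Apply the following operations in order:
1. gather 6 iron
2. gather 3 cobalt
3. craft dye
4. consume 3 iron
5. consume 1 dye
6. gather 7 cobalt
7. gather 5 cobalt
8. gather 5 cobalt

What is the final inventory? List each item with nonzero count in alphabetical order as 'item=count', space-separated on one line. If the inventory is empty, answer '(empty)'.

Answer: cobalt=17 dye=2 iron=1

Derivation:
After 1 (gather 6 iron): iron=6
After 2 (gather 3 cobalt): cobalt=3 iron=6
After 3 (craft dye): dye=3 iron=4
After 4 (consume 3 iron): dye=3 iron=1
After 5 (consume 1 dye): dye=2 iron=1
After 6 (gather 7 cobalt): cobalt=7 dye=2 iron=1
After 7 (gather 5 cobalt): cobalt=12 dye=2 iron=1
After 8 (gather 5 cobalt): cobalt=17 dye=2 iron=1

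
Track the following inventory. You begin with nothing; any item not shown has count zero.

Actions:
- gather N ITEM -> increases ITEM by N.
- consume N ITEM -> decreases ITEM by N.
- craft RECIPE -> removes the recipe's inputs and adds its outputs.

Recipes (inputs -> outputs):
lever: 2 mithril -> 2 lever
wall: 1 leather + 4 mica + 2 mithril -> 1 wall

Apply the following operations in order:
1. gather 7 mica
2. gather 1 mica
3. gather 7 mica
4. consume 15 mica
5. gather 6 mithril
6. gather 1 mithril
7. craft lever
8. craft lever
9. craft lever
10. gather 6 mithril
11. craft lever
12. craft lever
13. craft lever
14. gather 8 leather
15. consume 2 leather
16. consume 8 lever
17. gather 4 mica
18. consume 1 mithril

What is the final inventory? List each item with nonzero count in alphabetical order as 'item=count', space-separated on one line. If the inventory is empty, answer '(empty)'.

Answer: leather=6 lever=4 mica=4

Derivation:
After 1 (gather 7 mica): mica=7
After 2 (gather 1 mica): mica=8
After 3 (gather 7 mica): mica=15
After 4 (consume 15 mica): (empty)
After 5 (gather 6 mithril): mithril=6
After 6 (gather 1 mithril): mithril=7
After 7 (craft lever): lever=2 mithril=5
After 8 (craft lever): lever=4 mithril=3
After 9 (craft lever): lever=6 mithril=1
After 10 (gather 6 mithril): lever=6 mithril=7
After 11 (craft lever): lever=8 mithril=5
After 12 (craft lever): lever=10 mithril=3
After 13 (craft lever): lever=12 mithril=1
After 14 (gather 8 leather): leather=8 lever=12 mithril=1
After 15 (consume 2 leather): leather=6 lever=12 mithril=1
After 16 (consume 8 lever): leather=6 lever=4 mithril=1
After 17 (gather 4 mica): leather=6 lever=4 mica=4 mithril=1
After 18 (consume 1 mithril): leather=6 lever=4 mica=4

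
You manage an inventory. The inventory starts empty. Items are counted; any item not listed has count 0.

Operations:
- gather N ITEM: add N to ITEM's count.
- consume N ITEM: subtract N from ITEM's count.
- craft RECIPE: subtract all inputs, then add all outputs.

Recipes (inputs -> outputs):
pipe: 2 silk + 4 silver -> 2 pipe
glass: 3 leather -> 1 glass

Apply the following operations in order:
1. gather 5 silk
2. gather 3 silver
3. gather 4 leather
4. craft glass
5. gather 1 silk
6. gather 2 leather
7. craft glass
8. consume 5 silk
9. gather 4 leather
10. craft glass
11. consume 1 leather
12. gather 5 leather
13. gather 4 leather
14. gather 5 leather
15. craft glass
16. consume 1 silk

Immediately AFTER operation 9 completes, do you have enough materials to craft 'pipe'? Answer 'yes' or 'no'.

Answer: no

Derivation:
After 1 (gather 5 silk): silk=5
After 2 (gather 3 silver): silk=5 silver=3
After 3 (gather 4 leather): leather=4 silk=5 silver=3
After 4 (craft glass): glass=1 leather=1 silk=5 silver=3
After 5 (gather 1 silk): glass=1 leather=1 silk=6 silver=3
After 6 (gather 2 leather): glass=1 leather=3 silk=6 silver=3
After 7 (craft glass): glass=2 silk=6 silver=3
After 8 (consume 5 silk): glass=2 silk=1 silver=3
After 9 (gather 4 leather): glass=2 leather=4 silk=1 silver=3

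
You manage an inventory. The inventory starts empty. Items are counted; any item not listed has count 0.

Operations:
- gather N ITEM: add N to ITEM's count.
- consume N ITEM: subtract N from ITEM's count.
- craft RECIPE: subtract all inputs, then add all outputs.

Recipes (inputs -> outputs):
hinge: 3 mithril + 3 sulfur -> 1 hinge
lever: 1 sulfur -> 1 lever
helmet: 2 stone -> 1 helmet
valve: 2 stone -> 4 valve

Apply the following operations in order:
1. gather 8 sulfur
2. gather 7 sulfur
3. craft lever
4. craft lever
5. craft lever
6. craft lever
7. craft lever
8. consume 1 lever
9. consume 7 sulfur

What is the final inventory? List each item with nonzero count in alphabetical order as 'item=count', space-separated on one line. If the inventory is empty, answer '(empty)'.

After 1 (gather 8 sulfur): sulfur=8
After 2 (gather 7 sulfur): sulfur=15
After 3 (craft lever): lever=1 sulfur=14
After 4 (craft lever): lever=2 sulfur=13
After 5 (craft lever): lever=3 sulfur=12
After 6 (craft lever): lever=4 sulfur=11
After 7 (craft lever): lever=5 sulfur=10
After 8 (consume 1 lever): lever=4 sulfur=10
After 9 (consume 7 sulfur): lever=4 sulfur=3

Answer: lever=4 sulfur=3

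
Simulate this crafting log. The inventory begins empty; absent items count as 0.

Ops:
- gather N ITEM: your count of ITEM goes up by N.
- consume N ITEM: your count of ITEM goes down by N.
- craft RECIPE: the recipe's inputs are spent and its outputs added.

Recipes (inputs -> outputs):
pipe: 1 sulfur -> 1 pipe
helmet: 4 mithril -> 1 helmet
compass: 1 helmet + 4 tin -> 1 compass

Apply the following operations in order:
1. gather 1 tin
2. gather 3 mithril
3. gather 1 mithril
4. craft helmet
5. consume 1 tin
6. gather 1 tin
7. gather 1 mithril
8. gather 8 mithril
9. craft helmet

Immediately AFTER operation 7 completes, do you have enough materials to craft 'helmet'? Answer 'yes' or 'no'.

After 1 (gather 1 tin): tin=1
After 2 (gather 3 mithril): mithril=3 tin=1
After 3 (gather 1 mithril): mithril=4 tin=1
After 4 (craft helmet): helmet=1 tin=1
After 5 (consume 1 tin): helmet=1
After 6 (gather 1 tin): helmet=1 tin=1
After 7 (gather 1 mithril): helmet=1 mithril=1 tin=1

Answer: no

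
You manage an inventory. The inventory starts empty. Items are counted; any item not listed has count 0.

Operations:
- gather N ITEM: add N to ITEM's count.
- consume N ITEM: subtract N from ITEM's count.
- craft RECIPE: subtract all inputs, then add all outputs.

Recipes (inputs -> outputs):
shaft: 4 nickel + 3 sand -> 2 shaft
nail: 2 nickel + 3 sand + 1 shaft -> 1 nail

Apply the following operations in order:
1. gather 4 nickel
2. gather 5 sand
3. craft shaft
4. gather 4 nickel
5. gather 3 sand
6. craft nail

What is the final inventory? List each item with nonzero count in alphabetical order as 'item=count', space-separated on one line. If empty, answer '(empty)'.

After 1 (gather 4 nickel): nickel=4
After 2 (gather 5 sand): nickel=4 sand=5
After 3 (craft shaft): sand=2 shaft=2
After 4 (gather 4 nickel): nickel=4 sand=2 shaft=2
After 5 (gather 3 sand): nickel=4 sand=5 shaft=2
After 6 (craft nail): nail=1 nickel=2 sand=2 shaft=1

Answer: nail=1 nickel=2 sand=2 shaft=1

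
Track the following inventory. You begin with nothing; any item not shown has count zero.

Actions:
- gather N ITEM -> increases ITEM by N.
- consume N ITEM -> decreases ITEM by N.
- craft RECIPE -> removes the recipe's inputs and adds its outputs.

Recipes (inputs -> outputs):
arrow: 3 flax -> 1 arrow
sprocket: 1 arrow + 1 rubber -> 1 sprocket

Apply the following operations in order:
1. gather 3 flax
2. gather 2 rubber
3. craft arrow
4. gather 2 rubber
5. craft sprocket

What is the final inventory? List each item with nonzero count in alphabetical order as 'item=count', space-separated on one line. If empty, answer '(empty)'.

After 1 (gather 3 flax): flax=3
After 2 (gather 2 rubber): flax=3 rubber=2
After 3 (craft arrow): arrow=1 rubber=2
After 4 (gather 2 rubber): arrow=1 rubber=4
After 5 (craft sprocket): rubber=3 sprocket=1

Answer: rubber=3 sprocket=1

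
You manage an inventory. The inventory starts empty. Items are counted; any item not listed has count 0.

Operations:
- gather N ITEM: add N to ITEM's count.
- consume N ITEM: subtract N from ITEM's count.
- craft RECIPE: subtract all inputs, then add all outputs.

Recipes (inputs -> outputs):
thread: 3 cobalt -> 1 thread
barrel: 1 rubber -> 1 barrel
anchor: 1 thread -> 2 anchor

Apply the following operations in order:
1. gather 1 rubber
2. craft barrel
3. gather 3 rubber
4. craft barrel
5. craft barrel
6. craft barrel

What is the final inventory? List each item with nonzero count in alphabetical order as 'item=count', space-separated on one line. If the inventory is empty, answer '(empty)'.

After 1 (gather 1 rubber): rubber=1
After 2 (craft barrel): barrel=1
After 3 (gather 3 rubber): barrel=1 rubber=3
After 4 (craft barrel): barrel=2 rubber=2
After 5 (craft barrel): barrel=3 rubber=1
After 6 (craft barrel): barrel=4

Answer: barrel=4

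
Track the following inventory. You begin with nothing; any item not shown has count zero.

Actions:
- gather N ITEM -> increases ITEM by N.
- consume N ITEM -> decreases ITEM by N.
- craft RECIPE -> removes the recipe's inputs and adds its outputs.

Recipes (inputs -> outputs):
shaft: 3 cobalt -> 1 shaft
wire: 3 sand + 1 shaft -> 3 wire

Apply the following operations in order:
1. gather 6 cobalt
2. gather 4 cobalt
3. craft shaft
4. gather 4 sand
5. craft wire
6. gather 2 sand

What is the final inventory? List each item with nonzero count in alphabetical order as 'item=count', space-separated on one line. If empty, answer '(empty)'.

After 1 (gather 6 cobalt): cobalt=6
After 2 (gather 4 cobalt): cobalt=10
After 3 (craft shaft): cobalt=7 shaft=1
After 4 (gather 4 sand): cobalt=7 sand=4 shaft=1
After 5 (craft wire): cobalt=7 sand=1 wire=3
After 6 (gather 2 sand): cobalt=7 sand=3 wire=3

Answer: cobalt=7 sand=3 wire=3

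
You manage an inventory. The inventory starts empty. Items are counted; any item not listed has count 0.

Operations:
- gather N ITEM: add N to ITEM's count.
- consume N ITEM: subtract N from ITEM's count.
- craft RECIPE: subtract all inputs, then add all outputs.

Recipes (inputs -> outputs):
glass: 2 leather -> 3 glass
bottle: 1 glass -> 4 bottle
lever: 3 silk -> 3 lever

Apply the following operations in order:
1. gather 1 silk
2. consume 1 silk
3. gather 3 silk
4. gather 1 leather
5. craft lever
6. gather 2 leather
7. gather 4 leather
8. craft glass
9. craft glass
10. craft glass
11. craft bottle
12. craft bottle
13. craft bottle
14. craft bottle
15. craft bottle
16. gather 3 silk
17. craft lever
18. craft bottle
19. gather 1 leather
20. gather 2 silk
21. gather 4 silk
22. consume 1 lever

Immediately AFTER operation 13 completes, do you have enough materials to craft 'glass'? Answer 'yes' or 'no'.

Answer: no

Derivation:
After 1 (gather 1 silk): silk=1
After 2 (consume 1 silk): (empty)
After 3 (gather 3 silk): silk=3
After 4 (gather 1 leather): leather=1 silk=3
After 5 (craft lever): leather=1 lever=3
After 6 (gather 2 leather): leather=3 lever=3
After 7 (gather 4 leather): leather=7 lever=3
After 8 (craft glass): glass=3 leather=5 lever=3
After 9 (craft glass): glass=6 leather=3 lever=3
After 10 (craft glass): glass=9 leather=1 lever=3
After 11 (craft bottle): bottle=4 glass=8 leather=1 lever=3
After 12 (craft bottle): bottle=8 glass=7 leather=1 lever=3
After 13 (craft bottle): bottle=12 glass=6 leather=1 lever=3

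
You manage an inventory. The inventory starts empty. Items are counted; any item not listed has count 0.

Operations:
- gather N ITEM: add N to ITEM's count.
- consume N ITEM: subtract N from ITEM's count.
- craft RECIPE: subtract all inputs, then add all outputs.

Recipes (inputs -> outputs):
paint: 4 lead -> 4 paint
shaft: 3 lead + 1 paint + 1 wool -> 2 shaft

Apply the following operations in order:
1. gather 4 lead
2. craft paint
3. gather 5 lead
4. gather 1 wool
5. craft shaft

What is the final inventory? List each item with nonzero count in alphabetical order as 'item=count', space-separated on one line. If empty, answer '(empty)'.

After 1 (gather 4 lead): lead=4
After 2 (craft paint): paint=4
After 3 (gather 5 lead): lead=5 paint=4
After 4 (gather 1 wool): lead=5 paint=4 wool=1
After 5 (craft shaft): lead=2 paint=3 shaft=2

Answer: lead=2 paint=3 shaft=2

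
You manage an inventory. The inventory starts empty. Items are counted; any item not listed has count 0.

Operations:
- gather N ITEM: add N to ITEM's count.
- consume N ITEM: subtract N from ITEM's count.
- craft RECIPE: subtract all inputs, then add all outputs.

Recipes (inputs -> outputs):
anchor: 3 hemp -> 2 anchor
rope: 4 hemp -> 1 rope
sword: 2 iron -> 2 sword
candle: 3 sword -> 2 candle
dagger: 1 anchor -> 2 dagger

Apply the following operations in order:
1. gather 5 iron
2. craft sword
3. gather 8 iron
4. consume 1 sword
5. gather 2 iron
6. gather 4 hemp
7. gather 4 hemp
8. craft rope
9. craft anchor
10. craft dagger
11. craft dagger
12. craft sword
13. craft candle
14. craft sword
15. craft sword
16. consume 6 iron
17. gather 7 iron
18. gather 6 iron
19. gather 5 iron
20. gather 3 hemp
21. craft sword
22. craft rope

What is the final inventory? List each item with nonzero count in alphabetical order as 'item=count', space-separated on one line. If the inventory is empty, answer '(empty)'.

Answer: candle=2 dagger=4 iron=17 rope=2 sword=6

Derivation:
After 1 (gather 5 iron): iron=5
After 2 (craft sword): iron=3 sword=2
After 3 (gather 8 iron): iron=11 sword=2
After 4 (consume 1 sword): iron=11 sword=1
After 5 (gather 2 iron): iron=13 sword=1
After 6 (gather 4 hemp): hemp=4 iron=13 sword=1
After 7 (gather 4 hemp): hemp=8 iron=13 sword=1
After 8 (craft rope): hemp=4 iron=13 rope=1 sword=1
After 9 (craft anchor): anchor=2 hemp=1 iron=13 rope=1 sword=1
After 10 (craft dagger): anchor=1 dagger=2 hemp=1 iron=13 rope=1 sword=1
After 11 (craft dagger): dagger=4 hemp=1 iron=13 rope=1 sword=1
After 12 (craft sword): dagger=4 hemp=1 iron=11 rope=1 sword=3
After 13 (craft candle): candle=2 dagger=4 hemp=1 iron=11 rope=1
After 14 (craft sword): candle=2 dagger=4 hemp=1 iron=9 rope=1 sword=2
After 15 (craft sword): candle=2 dagger=4 hemp=1 iron=7 rope=1 sword=4
After 16 (consume 6 iron): candle=2 dagger=4 hemp=1 iron=1 rope=1 sword=4
After 17 (gather 7 iron): candle=2 dagger=4 hemp=1 iron=8 rope=1 sword=4
After 18 (gather 6 iron): candle=2 dagger=4 hemp=1 iron=14 rope=1 sword=4
After 19 (gather 5 iron): candle=2 dagger=4 hemp=1 iron=19 rope=1 sword=4
After 20 (gather 3 hemp): candle=2 dagger=4 hemp=4 iron=19 rope=1 sword=4
After 21 (craft sword): candle=2 dagger=4 hemp=4 iron=17 rope=1 sword=6
After 22 (craft rope): candle=2 dagger=4 iron=17 rope=2 sword=6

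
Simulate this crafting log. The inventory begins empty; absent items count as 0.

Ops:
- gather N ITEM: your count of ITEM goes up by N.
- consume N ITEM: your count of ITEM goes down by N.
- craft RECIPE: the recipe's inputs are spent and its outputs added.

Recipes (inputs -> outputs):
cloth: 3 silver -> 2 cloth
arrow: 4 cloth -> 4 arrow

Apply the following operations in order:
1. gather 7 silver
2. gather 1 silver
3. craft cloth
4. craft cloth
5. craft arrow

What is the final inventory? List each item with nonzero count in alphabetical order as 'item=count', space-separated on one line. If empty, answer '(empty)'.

After 1 (gather 7 silver): silver=7
After 2 (gather 1 silver): silver=8
After 3 (craft cloth): cloth=2 silver=5
After 4 (craft cloth): cloth=4 silver=2
After 5 (craft arrow): arrow=4 silver=2

Answer: arrow=4 silver=2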